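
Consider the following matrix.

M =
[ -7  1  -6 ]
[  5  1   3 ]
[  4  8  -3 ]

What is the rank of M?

Row reduce to echelon form.
R2 ← R2 + (5/7)·R1: [0, 12/7, -9/7]
R3 ← R3 + (4/7)·R1: [0, 60/7, -45/7]
R3 ← R3 − (5)·R2: [0, 0, 0]
Echelon form has 2 nonzero rows, so rank(M) = 2.

2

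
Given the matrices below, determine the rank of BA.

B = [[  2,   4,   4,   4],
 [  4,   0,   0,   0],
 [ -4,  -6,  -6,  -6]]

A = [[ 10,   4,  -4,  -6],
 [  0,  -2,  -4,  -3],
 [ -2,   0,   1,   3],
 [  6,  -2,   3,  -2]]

2

First compute BA:
[[ 36,  -8,  -8, -20],
 [ 40,  16, -16, -24],
 [-64,   8,  16,  36]]
Now row reduce the product.
R2 ← R2 − (10/9)·R1: [0, 224/9, -64/9, -16/9]
R3 ← R3 + (16/9)·R1: [0, -56/9, 16/9, 4/9]
R3 ← R3 + (1/4)·R2: [0, 0, 0, 0]
2 nonzero rows, so rank(BA) = 2.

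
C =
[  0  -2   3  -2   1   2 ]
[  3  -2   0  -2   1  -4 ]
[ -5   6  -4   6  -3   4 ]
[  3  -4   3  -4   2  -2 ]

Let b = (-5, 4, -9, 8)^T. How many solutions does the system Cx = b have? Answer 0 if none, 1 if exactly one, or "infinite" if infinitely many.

Row reduce the augmented matrix [C | b].
Swap R1 ↔ R2
R3 ← R3 + (5/3)·R1: [0, 8/3, -4, 8/3, -4/3, -8/3, -7/3]
R4 ← R4 − R1: [0, -2, 3, -2, 1, 2, 4]
R3 ← R3 + (4/3)·R2: [0, 0, 0, 0, 0, 0, -9]
R4 ← R4 − R2: [0, 0, 0, 0, 0, 0, 9]
R4 ← R4 + R3: [0, 0, 0, 0, 0, 0, 0]
The echelon form has 3 nonzero rows; the last pivot sits in the augmented column, so rank(C) = 2 but rank([C|b]) = 3.
Since the ranks differ, the system is inconsistent.
It has no solutions.

0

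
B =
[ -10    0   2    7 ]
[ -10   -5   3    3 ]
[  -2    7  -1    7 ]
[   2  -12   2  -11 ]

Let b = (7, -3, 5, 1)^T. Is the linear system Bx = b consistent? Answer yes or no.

no

Row reduce the augmented matrix [B | b].
R2 ← R2 − R1: [0, -5, 1, -4, -10]
R3 ← R3 − (1/5)·R1: [0, 7, -7/5, 28/5, 18/5]
R4 ← R4 + (1/5)·R1: [0, -12, 12/5, -48/5, 12/5]
R3 ← R3 + (7/5)·R2: [0, 0, 0, 0, -52/5]
R4 ← R4 − (12/5)·R2: [0, 0, 0, 0, 132/5]
R4 ← R4 + (33/13)·R3: [0, 0, 0, 0, 0]
The echelon form has 3 nonzero rows; the last pivot sits in the augmented column, so rank(B) = 2 but rank([B|b]) = 3.
Since the ranks differ, the system is inconsistent.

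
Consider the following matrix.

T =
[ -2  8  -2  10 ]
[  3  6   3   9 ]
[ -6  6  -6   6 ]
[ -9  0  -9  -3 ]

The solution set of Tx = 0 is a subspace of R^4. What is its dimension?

2

Row reduce to echelon form.
R2 ← R2 + (3/2)·R1: [0, 18, 0, 24]
R3 ← R3 − (3)·R1: [0, -18, 0, -24]
R4 ← R4 − (9/2)·R1: [0, -36, 0, -48]
R3 ← R3 + R2: [0, 0, 0, 0]
R4 ← R4 + (2)·R2: [0, 0, 0, 0]
2 nonzero rows, so rank(T) = 2.
T has 4 columns; by rank–nullity, nullity = 4 − 2 = 2.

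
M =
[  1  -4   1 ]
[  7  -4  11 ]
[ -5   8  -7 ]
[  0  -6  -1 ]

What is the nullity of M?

Row reduce to echelon form.
R2 ← R2 − (7)·R1: [0, 24, 4]
R3 ← R3 + (5)·R1: [0, -12, -2]
R3 ← R3 + (1/2)·R2: [0, 0, 0]
R4 ← R4 + (1/4)·R2: [0, 0, 0]
2 nonzero rows, so rank(M) = 2.
M has 3 columns; by rank–nullity, nullity = 3 − 2 = 1.

1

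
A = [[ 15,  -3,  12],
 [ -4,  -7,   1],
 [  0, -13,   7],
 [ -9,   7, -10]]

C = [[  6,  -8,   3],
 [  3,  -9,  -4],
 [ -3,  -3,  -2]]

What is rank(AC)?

2

First compute AC:
[[ 45, -129,  33],
 [-48,  92,  14],
 [-60,  96,  38],
 [ -3,  39, -35]]
Now row reduce the product.
R2 ← R2 + (16/15)·R1: [0, -228/5, 246/5]
R3 ← R3 + (4/3)·R1: [0, -76, 82]
R4 ← R4 + (1/15)·R1: [0, 152/5, -164/5]
R3 ← R3 − (5/3)·R2: [0, 0, 0]
R4 ← R4 + (2/3)·R2: [0, 0, 0]
2 nonzero rows, so rank(AC) = 2.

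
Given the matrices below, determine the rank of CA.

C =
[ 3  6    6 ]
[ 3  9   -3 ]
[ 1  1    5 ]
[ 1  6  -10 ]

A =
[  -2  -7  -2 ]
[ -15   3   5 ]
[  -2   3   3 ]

2

First compute CA:
[[-108,  15,  42],
 [-135,  -3,  30],
 [-27,  11,  18],
 [-72, -19,  -2]]
Now row reduce the product.
R2 ← R2 − (5/4)·R1: [0, -87/4, -45/2]
R3 ← R3 − (1/4)·R1: [0, 29/4, 15/2]
R4 ← R4 − (2/3)·R1: [0, -29, -30]
R3 ← R3 + (1/3)·R2: [0, 0, 0]
R4 ← R4 − (4/3)·R2: [0, 0, 0]
2 nonzero rows, so rank(CA) = 2.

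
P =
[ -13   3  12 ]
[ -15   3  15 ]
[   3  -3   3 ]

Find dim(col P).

Row reduce to echelon form.
R2 ← R2 − (15/13)·R1: [0, -6/13, 15/13]
R3 ← R3 + (3/13)·R1: [0, -30/13, 75/13]
R3 ← R3 − (5)·R2: [0, 0, 0]
Echelon form has 2 nonzero rows, so rank(P) = 2.
The column space has dimension equal to the rank: 2.

2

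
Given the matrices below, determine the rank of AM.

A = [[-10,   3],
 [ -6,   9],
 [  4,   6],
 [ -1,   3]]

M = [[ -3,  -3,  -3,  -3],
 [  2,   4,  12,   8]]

2

First compute AM:
[[ 36,  42,  66,  54],
 [ 36,  54, 126,  90],
 [  0,  12,  60,  36],
 [  9,  15,  39,  27]]
Now row reduce the product.
R2 ← R2 − R1: [0, 12, 60, 36]
R4 ← R4 − (1/4)·R1: [0, 9/2, 45/2, 27/2]
R3 ← R3 − R2: [0, 0, 0, 0]
R4 ← R4 − (3/8)·R2: [0, 0, 0, 0]
2 nonzero rows, so rank(AM) = 2.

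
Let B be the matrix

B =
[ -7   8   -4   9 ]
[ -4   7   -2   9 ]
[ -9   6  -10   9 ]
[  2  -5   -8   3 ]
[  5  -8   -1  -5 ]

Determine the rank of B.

4

Row reduce to echelon form.
R2 ← R2 − (4/7)·R1: [0, 17/7, 2/7, 27/7]
R3 ← R3 − (9/7)·R1: [0, -30/7, -34/7, -18/7]
R4 ← R4 + (2/7)·R1: [0, -19/7, -64/7, 39/7]
R5 ← R5 + (5/7)·R1: [0, -16/7, -27/7, 10/7]
R3 ← R3 + (30/17)·R2: [0, 0, -74/17, 72/17]
R4 ← R4 + (19/17)·R2: [0, 0, -150/17, 168/17]
R5 ← R5 + (16/17)·R2: [0, 0, -61/17, 86/17]
R4 ← R4 − (75/37)·R3: [0, 0, 0, 48/37]
R5 ← R5 − (61/74)·R3: [0, 0, 0, 58/37]
R5 ← R5 − (29/24)·R4: [0, 0, 0, 0]
Echelon form has 4 nonzero rows, so rank(B) = 4.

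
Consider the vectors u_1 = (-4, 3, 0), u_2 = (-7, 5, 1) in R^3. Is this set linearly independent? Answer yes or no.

Form the matrix with these vectors as rows and row reduce.
R2 ← R2 − (7/4)·R1: [0, -1/4, 1]
2 nonzero rows, so the 2 vectors span a space of dimension 2.
Since 2 = 2, the vectors are linearly independent.

yes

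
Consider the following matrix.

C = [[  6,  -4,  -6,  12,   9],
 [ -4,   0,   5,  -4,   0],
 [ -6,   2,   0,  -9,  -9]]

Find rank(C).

3

Row reduce to echelon form.
R2 ← R2 + (2/3)·R1: [0, -8/3, 1, 4, 6]
R3 ← R3 + R1: [0, -2, -6, 3, 0]
R3 ← R3 − (3/4)·R2: [0, 0, -27/4, 0, -9/2]
Echelon form has 3 nonzero rows, so rank(C) = 3.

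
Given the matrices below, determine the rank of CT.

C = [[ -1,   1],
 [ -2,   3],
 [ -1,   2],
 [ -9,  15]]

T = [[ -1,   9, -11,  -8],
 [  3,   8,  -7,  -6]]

2

First compute CT:
[[  4,  -1,   4,   2],
 [ 11,   6,   1,  -2],
 [  7,   7,  -3,  -4],
 [ 54,  39,  -6, -18]]
Now row reduce the product.
R2 ← R2 − (11/4)·R1: [0, 35/4, -10, -15/2]
R3 ← R3 − (7/4)·R1: [0, 35/4, -10, -15/2]
R4 ← R4 − (27/2)·R1: [0, 105/2, -60, -45]
R3 ← R3 − R2: [0, 0, 0, 0]
R4 ← R4 − (6)·R2: [0, 0, 0, 0]
2 nonzero rows, so rank(CT) = 2.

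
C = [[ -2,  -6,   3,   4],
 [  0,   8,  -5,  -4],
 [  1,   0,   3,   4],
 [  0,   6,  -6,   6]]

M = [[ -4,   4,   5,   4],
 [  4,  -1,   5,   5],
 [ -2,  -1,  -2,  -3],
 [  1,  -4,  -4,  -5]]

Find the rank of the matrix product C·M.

4

First compute CM:
[[-18, -21, -62, -67],
 [ 38,  13,  66,  75],
 [ -6, -15, -17, -25],
 [ 42, -24,  18,  18]]
Now row reduce the product.
R2 ← R2 + (19/9)·R1: [0, -94/3, -584/9, -598/9]
R3 ← R3 − (1/3)·R1: [0, -8, 11/3, -8/3]
R4 ← R4 + (7/3)·R1: [0, -73, -380/3, -415/3]
R3 ← R3 − (12/47)·R2: [0, 0, 951/47, 672/47]
R4 ← R4 − (219/94)·R2: [0, 0, 1152/47, 774/47]
R4 ← R4 − (384/317)·R3: [0, 0, 0, -270/317]
4 nonzero rows, so rank(CM) = 4.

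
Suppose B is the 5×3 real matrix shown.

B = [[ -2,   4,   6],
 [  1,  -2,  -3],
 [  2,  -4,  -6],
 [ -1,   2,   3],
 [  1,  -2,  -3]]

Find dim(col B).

1

Row reduce to echelon form.
R2 ← R2 + (1/2)·R1: [0, 0, 0]
R3 ← R3 + R1: [0, 0, 0]
R4 ← R4 − (1/2)·R1: [0, 0, 0]
R5 ← R5 + (1/2)·R1: [0, 0, 0]
Echelon form has 1 nonzero row, so rank(B) = 1.
The column space has dimension equal to the rank: 1.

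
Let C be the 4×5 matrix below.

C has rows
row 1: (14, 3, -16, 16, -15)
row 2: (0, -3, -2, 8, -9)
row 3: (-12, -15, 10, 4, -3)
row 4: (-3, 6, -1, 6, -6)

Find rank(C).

4

Row reduce to echelon form.
R3 ← R3 + (6/7)·R1: [0, -87/7, -26/7, 124/7, -111/7]
R4 ← R4 + (3/14)·R1: [0, 93/14, -31/7, 66/7, -129/14]
R3 ← R3 − (29/7)·R2: [0, 0, 32/7, -108/7, 150/7]
R4 ← R4 + (31/14)·R2: [0, 0, -62/7, 190/7, -204/7]
R4 ← R4 + (31/16)·R3: [0, 0, 0, -11/4, 99/8]
Echelon form has 4 nonzero rows, so rank(C) = 4.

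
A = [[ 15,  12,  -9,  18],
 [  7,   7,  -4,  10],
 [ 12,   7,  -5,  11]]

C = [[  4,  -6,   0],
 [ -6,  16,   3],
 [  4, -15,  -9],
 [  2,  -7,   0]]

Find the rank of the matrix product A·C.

3

First compute AC:
[[-12, 111, 117],
 [-10,  60,  57],
 [  8,  38,  66]]
Now row reduce the product.
R2 ← R2 − (5/6)·R1: [0, -65/2, -81/2]
R3 ← R3 + (2/3)·R1: [0, 112, 144]
R3 ← R3 + (224/65)·R2: [0, 0, 288/65]
3 nonzero rows, so rank(AC) = 3.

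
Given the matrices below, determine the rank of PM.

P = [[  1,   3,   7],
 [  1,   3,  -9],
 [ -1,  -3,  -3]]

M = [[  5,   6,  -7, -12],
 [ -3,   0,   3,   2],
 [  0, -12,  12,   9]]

2

First compute PM:
[[ -4, -78,  86,  57],
 [ -4, 114, -106, -87],
 [  4,  30, -38, -21]]
Now row reduce the product.
R2 ← R2 − R1: [0, 192, -192, -144]
R3 ← R3 + R1: [0, -48, 48, 36]
R3 ← R3 + (1/4)·R2: [0, 0, 0, 0]
2 nonzero rows, so rank(PM) = 2.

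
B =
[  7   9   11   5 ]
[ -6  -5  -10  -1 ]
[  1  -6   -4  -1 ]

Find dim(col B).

Row reduce to echelon form.
R2 ← R2 + (6/7)·R1: [0, 19/7, -4/7, 23/7]
R3 ← R3 − (1/7)·R1: [0, -51/7, -39/7, -12/7]
R3 ← R3 + (51/19)·R2: [0, 0, -135/19, 135/19]
Echelon form has 3 nonzero rows, so rank(B) = 3.
The column space has dimension equal to the rank: 3.

3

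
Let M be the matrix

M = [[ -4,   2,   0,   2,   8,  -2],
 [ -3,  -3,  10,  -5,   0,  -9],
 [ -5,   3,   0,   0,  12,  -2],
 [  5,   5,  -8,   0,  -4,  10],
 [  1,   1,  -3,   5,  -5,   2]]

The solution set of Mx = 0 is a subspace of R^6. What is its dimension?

Row reduce to echelon form.
R2 ← R2 − (3/4)·R1: [0, -9/2, 10, -13/2, -6, -15/2]
R3 ← R3 − (5/4)·R1: [0, 1/2, 0, -5/2, 2, 1/2]
R4 ← R4 + (5/4)·R1: [0, 15/2, -8, 5/2, 6, 15/2]
R5 ← R5 + (1/4)·R1: [0, 3/2, -3, 11/2, -3, 3/2]
R3 ← R3 + (1/9)·R2: [0, 0, 10/9, -29/9, 4/3, -1/3]
R4 ← R4 + (5/3)·R2: [0, 0, 26/3, -25/3, -4, -5]
R5 ← R5 + (1/3)·R2: [0, 0, 1/3, 10/3, -5, -1]
R4 ← R4 − (39/5)·R3: [0, 0, 0, 84/5, -72/5, -12/5]
R5 ← R5 − (3/10)·R3: [0, 0, 0, 43/10, -27/5, -9/10]
R5 ← R5 − (43/168)·R4: [0, 0, 0, 0, -12/7, -2/7]
5 nonzero rows, so rank(M) = 5.
M has 6 columns; by rank–nullity, nullity = 6 − 5 = 1.

1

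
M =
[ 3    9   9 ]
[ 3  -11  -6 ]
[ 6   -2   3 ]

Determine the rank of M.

2

Row reduce to echelon form.
R2 ← R2 − R1: [0, -20, -15]
R3 ← R3 − (2)·R1: [0, -20, -15]
R3 ← R3 − R2: [0, 0, 0]
Echelon form has 2 nonzero rows, so rank(M) = 2.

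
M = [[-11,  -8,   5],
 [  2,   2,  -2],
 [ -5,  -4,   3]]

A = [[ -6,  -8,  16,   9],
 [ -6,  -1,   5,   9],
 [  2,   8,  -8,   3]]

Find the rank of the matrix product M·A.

2

First compute MA:
[[124, 136, -256, -156],
 [-28, -34,  58,  30],
 [ 60,  68, -124, -72]]
Now row reduce the product.
R2 ← R2 + (7/31)·R1: [0, -102/31, 6/31, -162/31]
R3 ← R3 − (15/31)·R1: [0, 68/31, -4/31, 108/31]
R3 ← R3 + (2/3)·R2: [0, 0, 0, 0]
2 nonzero rows, so rank(MA) = 2.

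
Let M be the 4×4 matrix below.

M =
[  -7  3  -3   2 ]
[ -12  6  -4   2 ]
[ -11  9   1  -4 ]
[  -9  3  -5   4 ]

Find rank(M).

Row reduce to echelon form.
R2 ← R2 − (12/7)·R1: [0, 6/7, 8/7, -10/7]
R3 ← R3 − (11/7)·R1: [0, 30/7, 40/7, -50/7]
R4 ← R4 − (9/7)·R1: [0, -6/7, -8/7, 10/7]
R3 ← R3 − (5)·R2: [0, 0, 0, 0]
R4 ← R4 + R2: [0, 0, 0, 0]
Echelon form has 2 nonzero rows, so rank(M) = 2.

2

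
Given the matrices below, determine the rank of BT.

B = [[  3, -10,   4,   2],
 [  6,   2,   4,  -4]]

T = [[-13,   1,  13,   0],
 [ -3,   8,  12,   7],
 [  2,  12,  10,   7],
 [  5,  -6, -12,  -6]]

2

First compute BT:
[[  9, -41, -65, -54],
 [-96,  94, 190,  66]]
Now row reduce the product.
R2 ← R2 + (32/3)·R1: [0, -1030/3, -1510/3, -510]
2 nonzero rows, so rank(BT) = 2.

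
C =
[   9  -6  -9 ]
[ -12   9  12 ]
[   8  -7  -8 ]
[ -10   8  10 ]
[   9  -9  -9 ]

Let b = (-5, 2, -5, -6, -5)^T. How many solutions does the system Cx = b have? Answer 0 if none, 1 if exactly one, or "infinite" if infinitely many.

0

Row reduce the augmented matrix [C | b].
R2 ← R2 + (4/3)·R1: [0, 1, 0, -14/3]
R3 ← R3 − (8/9)·R1: [0, -5/3, 0, -5/9]
R4 ← R4 + (10/9)·R1: [0, 4/3, 0, -104/9]
R5 ← R5 − R1: [0, -3, 0, 0]
R3 ← R3 + (5/3)·R2: [0, 0, 0, -25/3]
R4 ← R4 − (4/3)·R2: [0, 0, 0, -16/3]
R5 ← R5 + (3)·R2: [0, 0, 0, -14]
R4 ← R4 − (16/25)·R3: [0, 0, 0, 0]
R5 ← R5 − (42/25)·R3: [0, 0, 0, 0]
The echelon form has 3 nonzero rows; the last pivot sits in the augmented column, so rank(C) = 2 but rank([C|b]) = 3.
Since the ranks differ, the system is inconsistent.
It has no solutions.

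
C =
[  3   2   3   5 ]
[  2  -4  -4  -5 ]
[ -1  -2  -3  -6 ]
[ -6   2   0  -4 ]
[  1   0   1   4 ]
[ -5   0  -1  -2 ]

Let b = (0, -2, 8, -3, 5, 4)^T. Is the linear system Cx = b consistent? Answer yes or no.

no

Row reduce the augmented matrix [C | b].
R2 ← R2 − (2/3)·R1: [0, -16/3, -6, -25/3, -2]
R3 ← R3 + (1/3)·R1: [0, -4/3, -2, -13/3, 8]
R4 ← R4 + (2)·R1: [0, 6, 6, 6, -3]
R5 ← R5 − (1/3)·R1: [0, -2/3, 0, 7/3, 5]
R6 ← R6 + (5/3)·R1: [0, 10/3, 4, 19/3, 4]
R3 ← R3 − (1/4)·R2: [0, 0, -1/2, -9/4, 17/2]
R4 ← R4 + (9/8)·R2: [0, 0, -3/4, -27/8, -21/4]
R5 ← R5 − (1/8)·R2: [0, 0, 3/4, 27/8, 21/4]
R6 ← R6 + (5/8)·R2: [0, 0, 1/4, 9/8, 11/4]
R4 ← R4 − (3/2)·R3: [0, 0, 0, 0, -18]
R5 ← R5 + (3/2)·R3: [0, 0, 0, 0, 18]
R6 ← R6 + (1/2)·R3: [0, 0, 0, 0, 7]
R5 ← R5 + R4: [0, 0, 0, 0, 0]
R6 ← R6 + (7/18)·R4: [0, 0, 0, 0, 0]
The echelon form has 4 nonzero rows; the last pivot sits in the augmented column, so rank(C) = 3 but rank([C|b]) = 4.
Since the ranks differ, the system is inconsistent.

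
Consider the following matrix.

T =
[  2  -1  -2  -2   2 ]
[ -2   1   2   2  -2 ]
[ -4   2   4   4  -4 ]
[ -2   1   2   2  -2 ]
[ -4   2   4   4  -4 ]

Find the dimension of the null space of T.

4

Row reduce to echelon form.
R2 ← R2 + R1: [0, 0, 0, 0, 0]
R3 ← R3 + (2)·R1: [0, 0, 0, 0, 0]
R4 ← R4 + R1: [0, 0, 0, 0, 0]
R5 ← R5 + (2)·R1: [0, 0, 0, 0, 0]
1 nonzero row, so rank(T) = 1.
T has 5 columns; by rank–nullity, nullity = 5 − 1 = 4.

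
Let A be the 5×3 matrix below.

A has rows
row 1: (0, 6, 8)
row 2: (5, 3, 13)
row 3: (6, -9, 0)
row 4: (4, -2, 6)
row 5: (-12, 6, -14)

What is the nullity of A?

0

Row reduce to echelon form.
Swap R1 ↔ R2
R3 ← R3 − (6/5)·R1: [0, -63/5, -78/5]
R4 ← R4 − (4/5)·R1: [0, -22/5, -22/5]
R5 ← R5 + (12/5)·R1: [0, 66/5, 86/5]
R3 ← R3 + (21/10)·R2: [0, 0, 6/5]
R4 ← R4 + (11/15)·R2: [0, 0, 22/15]
R5 ← R5 − (11/5)·R2: [0, 0, -2/5]
R4 ← R4 − (11/9)·R3: [0, 0, 0]
R5 ← R5 + (1/3)·R3: [0, 0, 0]
3 nonzero rows, so rank(A) = 3.
A has 3 columns; by rank–nullity, nullity = 3 − 3 = 0.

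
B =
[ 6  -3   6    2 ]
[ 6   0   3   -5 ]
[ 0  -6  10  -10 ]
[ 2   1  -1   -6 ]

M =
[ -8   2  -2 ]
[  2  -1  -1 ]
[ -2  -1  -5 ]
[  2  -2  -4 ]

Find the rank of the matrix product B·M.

2

First compute BM:
[[-62,   5, -47],
 [-64,  19,  -7],
 [-52,  16,  -4],
 [-24,  16,  24]]
Now row reduce the product.
R2 ← R2 − (32/31)·R1: [0, 429/31, 1287/31]
R3 ← R3 − (26/31)·R1: [0, 366/31, 1098/31]
R4 ← R4 − (12/31)·R1: [0, 436/31, 1308/31]
R3 ← R3 − (122/143)·R2: [0, 0, 0]
R4 ← R4 − (436/429)·R2: [0, 0, 0]
2 nonzero rows, so rank(BM) = 2.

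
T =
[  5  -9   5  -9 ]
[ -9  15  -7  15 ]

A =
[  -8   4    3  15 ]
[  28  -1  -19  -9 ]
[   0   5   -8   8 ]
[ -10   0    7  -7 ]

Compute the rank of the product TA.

2

First compute TA:
[[-202,  54,  83, 259],
 [342, -86, -151, -431]]
Now row reduce the product.
R2 ← R2 + (171/101)·R1: [0, 548/101, -1058/101, 758/101]
2 nonzero rows, so rank(TA) = 2.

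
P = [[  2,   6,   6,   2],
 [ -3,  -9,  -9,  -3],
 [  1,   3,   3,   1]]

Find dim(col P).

Row reduce to echelon form.
R2 ← R2 + (3/2)·R1: [0, 0, 0, 0]
R3 ← R3 − (1/2)·R1: [0, 0, 0, 0]
Echelon form has 1 nonzero row, so rank(P) = 1.
The column space has dimension equal to the rank: 1.

1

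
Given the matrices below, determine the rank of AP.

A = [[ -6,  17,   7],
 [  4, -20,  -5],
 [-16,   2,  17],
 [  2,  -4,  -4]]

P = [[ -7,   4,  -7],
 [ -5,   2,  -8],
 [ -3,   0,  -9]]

2

First compute AP:
[[-64,  10, -157],
 [ 87, -24, 177],
 [ 51, -60, -57],
 [ 18,   0,  54]]
Now row reduce the product.
R2 ← R2 + (87/64)·R1: [0, -333/32, -2331/64]
R3 ← R3 + (51/64)·R1: [0, -1665/32, -11655/64]
R4 ← R4 + (9/32)·R1: [0, 45/16, 315/32]
R3 ← R3 − (5)·R2: [0, 0, 0]
R4 ← R4 + (10/37)·R2: [0, 0, 0]
2 nonzero rows, so rank(AP) = 2.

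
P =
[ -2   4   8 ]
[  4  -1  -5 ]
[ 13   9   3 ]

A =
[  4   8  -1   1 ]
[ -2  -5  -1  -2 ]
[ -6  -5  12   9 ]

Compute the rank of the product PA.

2

First compute PA:
[[-64, -76,  94,  62],
 [ 48,  62, -63, -39],
 [ 16,  44,  14,  22]]
Now row reduce the product.
R2 ← R2 + (3/4)·R1: [0, 5, 15/2, 15/2]
R3 ← R3 + (1/4)·R1: [0, 25, 75/2, 75/2]
R3 ← R3 − (5)·R2: [0, 0, 0, 0]
2 nonzero rows, so rank(PA) = 2.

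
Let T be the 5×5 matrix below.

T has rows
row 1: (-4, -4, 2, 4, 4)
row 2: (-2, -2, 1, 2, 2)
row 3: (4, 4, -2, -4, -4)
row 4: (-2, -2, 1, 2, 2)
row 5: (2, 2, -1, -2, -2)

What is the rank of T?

1

Row reduce to echelon form.
R2 ← R2 − (1/2)·R1: [0, 0, 0, 0, 0]
R3 ← R3 + R1: [0, 0, 0, 0, 0]
R4 ← R4 − (1/2)·R1: [0, 0, 0, 0, 0]
R5 ← R5 + (1/2)·R1: [0, 0, 0, 0, 0]
Echelon form has 1 nonzero row, so rank(T) = 1.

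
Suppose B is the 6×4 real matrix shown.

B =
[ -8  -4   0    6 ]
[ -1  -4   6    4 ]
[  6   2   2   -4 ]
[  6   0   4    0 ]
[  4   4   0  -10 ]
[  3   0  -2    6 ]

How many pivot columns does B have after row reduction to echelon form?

Row reduce to echelon form.
R2 ← R2 − (1/8)·R1: [0, -7/2, 6, 13/4]
R3 ← R3 + (3/4)·R1: [0, -1, 2, 1/2]
R4 ← R4 + (3/4)·R1: [0, -3, 4, 9/2]
R5 ← R5 + (1/2)·R1: [0, 2, 0, -7]
R6 ← R6 + (3/8)·R1: [0, -3/2, -2, 33/4]
R3 ← R3 − (2/7)·R2: [0, 0, 2/7, -3/7]
R4 ← R4 − (6/7)·R2: [0, 0, -8/7, 12/7]
R5 ← R5 + (4/7)·R2: [0, 0, 24/7, -36/7]
R6 ← R6 − (3/7)·R2: [0, 0, -32/7, 48/7]
R4 ← R4 + (4)·R3: [0, 0, 0, 0]
R5 ← R5 − (12)·R3: [0, 0, 0, 0]
R6 ← R6 + (16)·R3: [0, 0, 0, 0]
Echelon form has 3 nonzero rows, so rank(B) = 3.
Each nonzero row contributes one pivot column: 3 pivot columns.

3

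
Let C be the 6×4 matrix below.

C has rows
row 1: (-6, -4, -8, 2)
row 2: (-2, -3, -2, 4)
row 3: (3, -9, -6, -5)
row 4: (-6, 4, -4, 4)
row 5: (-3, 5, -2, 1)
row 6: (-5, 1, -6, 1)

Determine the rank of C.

4

Row reduce to echelon form.
R2 ← R2 − (1/3)·R1: [0, -5/3, 2/3, 10/3]
R3 ← R3 + (1/2)·R1: [0, -11, -10, -4]
R4 ← R4 − R1: [0, 8, 4, 2]
R5 ← R5 − (1/2)·R1: [0, 7, 2, 0]
R6 ← R6 − (5/6)·R1: [0, 13/3, 2/3, -2/3]
R3 ← R3 − (33/5)·R2: [0, 0, -72/5, -26]
R4 ← R4 + (24/5)·R2: [0, 0, 36/5, 18]
R5 ← R5 + (21/5)·R2: [0, 0, 24/5, 14]
R6 ← R6 + (13/5)·R2: [0, 0, 12/5, 8]
R4 ← R4 + (1/2)·R3: [0, 0, 0, 5]
R5 ← R5 + (1/3)·R3: [0, 0, 0, 16/3]
R6 ← R6 + (1/6)·R3: [0, 0, 0, 11/3]
R5 ← R5 − (16/15)·R4: [0, 0, 0, 0]
R6 ← R6 − (11/15)·R4: [0, 0, 0, 0]
Echelon form has 4 nonzero rows, so rank(C) = 4.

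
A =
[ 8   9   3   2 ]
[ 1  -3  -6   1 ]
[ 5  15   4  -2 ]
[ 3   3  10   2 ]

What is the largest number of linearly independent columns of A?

3

Row reduce to echelon form.
R2 ← R2 − (1/8)·R1: [0, -33/8, -51/8, 3/4]
R3 ← R3 − (5/8)·R1: [0, 75/8, 17/8, -13/4]
R4 ← R4 − (3/8)·R1: [0, -3/8, 71/8, 5/4]
R3 ← R3 + (25/11)·R2: [0, 0, -136/11, -17/11]
R4 ← R4 − (1/11)·R2: [0, 0, 104/11, 13/11]
R4 ← R4 + (13/17)·R3: [0, 0, 0, 0]
Echelon form has 3 nonzero rows, so rank(A) = 3.
The rank gives the maximum number of linearly independent columns: 3.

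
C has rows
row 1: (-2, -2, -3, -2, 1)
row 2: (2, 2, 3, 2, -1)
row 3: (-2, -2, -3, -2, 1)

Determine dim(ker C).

4

Row reduce to echelon form.
R2 ← R2 + R1: [0, 0, 0, 0, 0]
R3 ← R3 − R1: [0, 0, 0, 0, 0]
1 nonzero row, so rank(C) = 1.
C has 5 columns; by rank–nullity, nullity = 5 − 1 = 4.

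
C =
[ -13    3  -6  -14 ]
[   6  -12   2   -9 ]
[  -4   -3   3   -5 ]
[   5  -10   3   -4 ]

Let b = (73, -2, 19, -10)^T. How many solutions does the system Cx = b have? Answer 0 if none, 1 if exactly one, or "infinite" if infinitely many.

1

Row reduce the augmented matrix [C | b].
R2 ← R2 + (6/13)·R1: [0, -138/13, -10/13, -201/13, 412/13]
R3 ← R3 − (4/13)·R1: [0, -51/13, 63/13, -9/13, -45/13]
R4 ← R4 + (5/13)·R1: [0, -115/13, 9/13, -122/13, 235/13]
R3 ← R3 − (17/46)·R2: [0, 0, 118/23, 231/46, -349/23]
R4 ← R4 − (5/6)·R2: [0, 0, 4/3, 7/2, -25/3]
R4 ← R4 − (46/177)·R3: [0, 0, 0, 259/118, -259/59]
The echelon form has 4 nonzero rows, and every pivot lies in the first 4 columns, so rank(C) = rank([C|b]) = 4.
The system is consistent.
rank = 4 = number of unknowns, so the solution is unique.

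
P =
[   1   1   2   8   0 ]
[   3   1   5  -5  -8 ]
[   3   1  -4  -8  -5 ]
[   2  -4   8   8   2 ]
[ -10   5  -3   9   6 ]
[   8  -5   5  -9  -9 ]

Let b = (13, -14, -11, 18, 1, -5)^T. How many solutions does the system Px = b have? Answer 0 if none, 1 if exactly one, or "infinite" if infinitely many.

1

Row reduce the augmented matrix [P | b].
R2 ← R2 − (3)·R1: [0, -2, -1, -29, -8, -53]
R3 ← R3 − (3)·R1: [0, -2, -10, -32, -5, -50]
R4 ← R4 − (2)·R1: [0, -6, 4, -8, 2, -8]
R5 ← R5 + (10)·R1: [0, 15, 17, 89, 6, 131]
R6 ← R6 − (8)·R1: [0, -13, -11, -73, -9, -109]
R3 ← R3 − R2: [0, 0, -9, -3, 3, 3]
R4 ← R4 − (3)·R2: [0, 0, 7, 79, 26, 151]
R5 ← R5 + (15/2)·R2: [0, 0, 19/2, -257/2, -54, -533/2]
R6 ← R6 − (13/2)·R2: [0, 0, -9/2, 231/2, 43, 471/2]
R4 ← R4 + (7/9)·R3: [0, 0, 0, 230/3, 85/3, 460/3]
R5 ← R5 + (19/18)·R3: [0, 0, 0, -395/3, -305/6, -790/3]
R6 ← R6 − (1/2)·R3: [0, 0, 0, 117, 83/2, 234]
R5 ← R5 + (79/46)·R4: [0, 0, 0, 0, -50/23, 0]
R6 ← R6 − (351/230)·R4: [0, 0, 0, 0, -40/23, 0]
R6 ← R6 − (4/5)·R5: [0, 0, 0, 0, 0, 0]
The echelon form has 5 nonzero rows, and every pivot lies in the first 5 columns, so rank(P) = rank([P|b]) = 5.
The system is consistent.
rank = 5 = number of unknowns, so the solution is unique.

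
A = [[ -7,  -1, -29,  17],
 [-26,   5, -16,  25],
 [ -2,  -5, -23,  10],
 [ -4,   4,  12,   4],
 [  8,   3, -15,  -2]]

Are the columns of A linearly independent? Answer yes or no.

yes

Row reduce A to echelon form.
R2 ← R2 − (26/7)·R1: [0, 61/7, 642/7, -267/7]
R3 ← R3 − (2/7)·R1: [0, -33/7, -103/7, 36/7]
R4 ← R4 − (4/7)·R1: [0, 32/7, 200/7, -40/7]
R5 ← R5 + (8/7)·R1: [0, 13/7, -337/7, 122/7]
R3 ← R3 + (33/61)·R2: [0, 0, 2129/61, -945/61]
R4 ← R4 − (32/61)·R2: [0, 0, -1192/61, 872/61]
R5 ← R5 − (13/61)·R2: [0, 0, -4129/61, 1559/61]
R4 ← R4 + (1192/2129)·R3: [0, 0, 0, 11968/2129]
R5 ← R5 + (4129/2129)·R3: [0, 0, 0, -9554/2129]
R5 ← R5 + (281/352)·R4: [0, 0, 0, 0]
4 pivots among 4 columns.
Every column is a pivot column, so the columns are linearly independent.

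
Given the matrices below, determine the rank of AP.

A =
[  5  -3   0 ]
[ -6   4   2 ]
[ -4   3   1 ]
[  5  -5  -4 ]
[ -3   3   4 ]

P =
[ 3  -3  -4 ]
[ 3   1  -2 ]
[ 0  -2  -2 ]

3

First compute AP:
[[  6, -18, -14],
 [ -6,  18,  12],
 [ -3,  13,   8],
 [  0, -12,  -2],
 [  0,   4,  -2]]
Now row reduce the product.
R2 ← R2 + R1: [0, 0, -2]
R3 ← R3 + (1/2)·R1: [0, 4, 1]
Swap R2 ↔ R3
R4 ← R4 + (3)·R2: [0, 0, 1]
R5 ← R5 − R2: [0, 0, -3]
R4 ← R4 + (1/2)·R3: [0, 0, 0]
R5 ← R5 − (3/2)·R3: [0, 0, 0]
3 nonzero rows, so rank(AP) = 3.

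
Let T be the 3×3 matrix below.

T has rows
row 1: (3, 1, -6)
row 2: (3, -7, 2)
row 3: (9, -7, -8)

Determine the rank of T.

Row reduce to echelon form.
R2 ← R2 − R1: [0, -8, 8]
R3 ← R3 − (3)·R1: [0, -10, 10]
R3 ← R3 − (5/4)·R2: [0, 0, 0]
Echelon form has 2 nonzero rows, so rank(T) = 2.

2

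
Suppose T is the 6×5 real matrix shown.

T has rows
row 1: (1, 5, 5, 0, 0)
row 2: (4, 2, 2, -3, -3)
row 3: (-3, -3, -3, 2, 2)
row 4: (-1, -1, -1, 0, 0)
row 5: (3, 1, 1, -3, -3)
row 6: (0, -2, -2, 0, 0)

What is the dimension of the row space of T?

Row reduce to echelon form.
R2 ← R2 − (4)·R1: [0, -18, -18, -3, -3]
R3 ← R3 + (3)·R1: [0, 12, 12, 2, 2]
R4 ← R4 + R1: [0, 4, 4, 0, 0]
R5 ← R5 − (3)·R1: [0, -14, -14, -3, -3]
R3 ← R3 + (2/3)·R2: [0, 0, 0, 0, 0]
R4 ← R4 + (2/9)·R2: [0, 0, 0, -2/3, -2/3]
R5 ← R5 − (7/9)·R2: [0, 0, 0, -2/3, -2/3]
R6 ← R6 − (1/9)·R2: [0, 0, 0, 1/3, 1/3]
Swap R3 ↔ R4
R5 ← R5 − R3: [0, 0, 0, 0, 0]
R6 ← R6 + (1/2)·R3: [0, 0, 0, 0, 0]
Echelon form has 3 nonzero rows, so rank(T) = 3.
The row space has dimension equal to the rank: 3.

3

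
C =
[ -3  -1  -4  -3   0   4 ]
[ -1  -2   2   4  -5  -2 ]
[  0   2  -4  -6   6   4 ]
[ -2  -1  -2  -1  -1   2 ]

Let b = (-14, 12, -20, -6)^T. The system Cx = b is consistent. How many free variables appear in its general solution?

Row reduce the augmented matrix [C | b].
R2 ← R2 − (1/3)·R1: [0, -5/3, 10/3, 5, -5, -10/3, 50/3]
R4 ← R4 − (2/3)·R1: [0, -1/3, 2/3, 1, -1, -2/3, 10/3]
R3 ← R3 + (6/5)·R2: [0, 0, 0, 0, 0, 0, 0]
R4 ← R4 − (1/5)·R2: [0, 0, 0, 0, 0, 0, 0]
The echelon form has 2 nonzero rows, and every pivot lies in the first 6 columns, so rank(C) = rank([C|b]) = 2.
The system is consistent.
Free variables = (unknowns) − (rank) = 6 − 2 = 4.

4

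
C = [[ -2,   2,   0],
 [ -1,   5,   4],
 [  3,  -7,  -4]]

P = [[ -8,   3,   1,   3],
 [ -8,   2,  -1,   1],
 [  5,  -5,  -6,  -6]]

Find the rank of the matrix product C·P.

2

First compute CP:
[[  0,  -2,  -4,  -4],
 [-12, -13, -30, -22],
 [ 12,  15,  34,  26]]
Now row reduce the product.
Swap R1 ↔ R2
R3 ← R3 + R1: [0, 2, 4, 4]
R3 ← R3 + R2: [0, 0, 0, 0]
2 nonzero rows, so rank(CP) = 2.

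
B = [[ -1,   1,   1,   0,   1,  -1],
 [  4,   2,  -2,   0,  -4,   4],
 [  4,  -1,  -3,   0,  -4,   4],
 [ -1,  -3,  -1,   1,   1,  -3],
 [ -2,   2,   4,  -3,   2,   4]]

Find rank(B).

3

Row reduce to echelon form.
R2 ← R2 + (4)·R1: [0, 6, 2, 0, 0, 0]
R3 ← R3 + (4)·R1: [0, 3, 1, 0, 0, 0]
R4 ← R4 − R1: [0, -4, -2, 1, 0, -2]
R5 ← R5 − (2)·R1: [0, 0, 2, -3, 0, 6]
R3 ← R3 − (1/2)·R2: [0, 0, 0, 0, 0, 0]
R4 ← R4 + (2/3)·R2: [0, 0, -2/3, 1, 0, -2]
Swap R3 ↔ R4
R5 ← R5 + (3)·R3: [0, 0, 0, 0, 0, 0]
Echelon form has 3 nonzero rows, so rank(B) = 3.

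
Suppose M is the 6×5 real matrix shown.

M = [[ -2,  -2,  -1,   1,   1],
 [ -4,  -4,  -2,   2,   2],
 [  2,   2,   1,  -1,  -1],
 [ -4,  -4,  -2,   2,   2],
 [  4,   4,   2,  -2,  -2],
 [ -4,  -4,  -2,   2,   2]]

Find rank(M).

1

Row reduce to echelon form.
R2 ← R2 − (2)·R1: [0, 0, 0, 0, 0]
R3 ← R3 + R1: [0, 0, 0, 0, 0]
R4 ← R4 − (2)·R1: [0, 0, 0, 0, 0]
R5 ← R5 + (2)·R1: [0, 0, 0, 0, 0]
R6 ← R6 − (2)·R1: [0, 0, 0, 0, 0]
Echelon form has 1 nonzero row, so rank(M) = 1.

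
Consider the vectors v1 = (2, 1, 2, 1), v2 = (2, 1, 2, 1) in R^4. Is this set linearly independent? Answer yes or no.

Form the matrix with these vectors as rows and row reduce.
R2 ← R2 − R1: [0, 0, 0, 0]
1 nonzero row, so the 2 vectors span a space of dimension 1.
Since 1 < 2, the vectors are linearly dependent.

no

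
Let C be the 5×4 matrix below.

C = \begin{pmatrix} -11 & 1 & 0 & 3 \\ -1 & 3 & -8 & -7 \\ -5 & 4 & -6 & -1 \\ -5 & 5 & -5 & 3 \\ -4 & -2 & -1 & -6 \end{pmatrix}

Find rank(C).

Row reduce to echelon form.
R2 ← R2 − (1/11)·R1: [0, 32/11, -8, -80/11]
R3 ← R3 − (5/11)·R1: [0, 39/11, -6, -26/11]
R4 ← R4 − (5/11)·R1: [0, 50/11, -5, 18/11]
R5 ← R5 − (4/11)·R1: [0, -26/11, -1, -78/11]
R3 ← R3 − (39/32)·R2: [0, 0, 15/4, 13/2]
R4 ← R4 − (25/16)·R2: [0, 0, 15/2, 13]
R5 ← R5 + (13/16)·R2: [0, 0, -15/2, -13]
R4 ← R4 − (2)·R3: [0, 0, 0, 0]
R5 ← R5 + (2)·R3: [0, 0, 0, 0]
Echelon form has 3 nonzero rows, so rank(C) = 3.

3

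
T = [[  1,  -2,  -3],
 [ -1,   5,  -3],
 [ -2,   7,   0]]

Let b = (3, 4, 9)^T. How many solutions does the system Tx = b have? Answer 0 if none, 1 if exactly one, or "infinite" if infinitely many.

Row reduce the augmented matrix [T | b].
R2 ← R2 + R1: [0, 3, -6, 7]
R3 ← R3 + (2)·R1: [0, 3, -6, 15]
R3 ← R3 − R2: [0, 0, 0, 8]
The echelon form has 3 nonzero rows; the last pivot sits in the augmented column, so rank(T) = 2 but rank([T|b]) = 3.
Since the ranks differ, the system is inconsistent.
It has no solutions.

0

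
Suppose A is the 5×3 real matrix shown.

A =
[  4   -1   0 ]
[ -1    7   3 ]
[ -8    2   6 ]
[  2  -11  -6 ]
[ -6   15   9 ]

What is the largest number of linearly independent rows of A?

3

Row reduce to echelon form.
R2 ← R2 + (1/4)·R1: [0, 27/4, 3]
R3 ← R3 + (2)·R1: [0, 0, 6]
R4 ← R4 − (1/2)·R1: [0, -21/2, -6]
R5 ← R5 + (3/2)·R1: [0, 27/2, 9]
R4 ← R4 + (14/9)·R2: [0, 0, -4/3]
R5 ← R5 − (2)·R2: [0, 0, 3]
R4 ← R4 + (2/9)·R3: [0, 0, 0]
R5 ← R5 − (1/2)·R3: [0, 0, 0]
Echelon form has 3 nonzero rows, so rank(A) = 3.
The rank gives the maximum number of linearly independent rows: 3.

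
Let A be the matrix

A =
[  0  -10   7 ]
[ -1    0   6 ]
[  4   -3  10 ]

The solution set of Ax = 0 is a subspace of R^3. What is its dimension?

0

Row reduce to echelon form.
Swap R1 ↔ R2
R3 ← R3 + (4)·R1: [0, -3, 34]
R3 ← R3 − (3/10)·R2: [0, 0, 319/10]
3 nonzero rows, so rank(A) = 3.
A has 3 columns; by rank–nullity, nullity = 3 − 3 = 0.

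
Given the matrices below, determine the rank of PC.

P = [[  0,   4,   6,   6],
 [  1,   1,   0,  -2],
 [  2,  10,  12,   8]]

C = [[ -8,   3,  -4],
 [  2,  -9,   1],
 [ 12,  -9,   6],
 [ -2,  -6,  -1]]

2

First compute PC:
[[ 68, -126,  34],
 [ -2,   6,  -1],
 [132, -240,  66]]
Now row reduce the product.
R2 ← R2 + (1/34)·R1: [0, 39/17, 0]
R3 ← R3 − (33/17)·R1: [0, 78/17, 0]
R3 ← R3 − (2)·R2: [0, 0, 0]
2 nonzero rows, so rank(PC) = 2.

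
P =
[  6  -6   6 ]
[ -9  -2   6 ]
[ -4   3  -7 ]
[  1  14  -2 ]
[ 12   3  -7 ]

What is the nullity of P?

0

Row reduce to echelon form.
R2 ← R2 + (3/2)·R1: [0, -11, 15]
R3 ← R3 + (2/3)·R1: [0, -1, -3]
R4 ← R4 − (1/6)·R1: [0, 15, -3]
R5 ← R5 − (2)·R1: [0, 15, -19]
R3 ← R3 − (1/11)·R2: [0, 0, -48/11]
R4 ← R4 + (15/11)·R2: [0, 0, 192/11]
R5 ← R5 + (15/11)·R2: [0, 0, 16/11]
R4 ← R4 + (4)·R3: [0, 0, 0]
R5 ← R5 + (1/3)·R3: [0, 0, 0]
3 nonzero rows, so rank(P) = 3.
P has 3 columns; by rank–nullity, nullity = 3 − 3 = 0.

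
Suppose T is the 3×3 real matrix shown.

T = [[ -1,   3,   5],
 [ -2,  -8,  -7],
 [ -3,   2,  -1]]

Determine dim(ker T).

Row reduce to echelon form.
R2 ← R2 − (2)·R1: [0, -14, -17]
R3 ← R3 − (3)·R1: [0, -7, -16]
R3 ← R3 − (1/2)·R2: [0, 0, -15/2]
3 nonzero rows, so rank(T) = 3.
T has 3 columns; by rank–nullity, nullity = 3 − 3 = 0.

0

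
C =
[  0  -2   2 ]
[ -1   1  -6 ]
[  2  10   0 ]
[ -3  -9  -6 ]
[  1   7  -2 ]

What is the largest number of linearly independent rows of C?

Row reduce to echelon form.
Swap R1 ↔ R2
R3 ← R3 + (2)·R1: [0, 12, -12]
R4 ← R4 − (3)·R1: [0, -12, 12]
R5 ← R5 + R1: [0, 8, -8]
R3 ← R3 + (6)·R2: [0, 0, 0]
R4 ← R4 − (6)·R2: [0, 0, 0]
R5 ← R5 + (4)·R2: [0, 0, 0]
Echelon form has 2 nonzero rows, so rank(C) = 2.
The rank gives the maximum number of linearly independent rows: 2.

2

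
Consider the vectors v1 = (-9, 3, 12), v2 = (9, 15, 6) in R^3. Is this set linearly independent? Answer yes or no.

Form the matrix with these vectors as rows and row reduce.
R2 ← R2 + R1: [0, 18, 18]
2 nonzero rows, so the 2 vectors span a space of dimension 2.
Since 2 = 2, the vectors are linearly independent.

yes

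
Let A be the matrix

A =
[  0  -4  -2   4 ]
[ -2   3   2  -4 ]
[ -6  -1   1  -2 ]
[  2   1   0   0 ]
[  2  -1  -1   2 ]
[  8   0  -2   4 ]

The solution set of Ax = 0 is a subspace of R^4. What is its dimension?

2

Row reduce to echelon form.
Swap R1 ↔ R2
R3 ← R3 − (3)·R1: [0, -10, -5, 10]
R4 ← R4 + R1: [0, 4, 2, -4]
R5 ← R5 + R1: [0, 2, 1, -2]
R6 ← R6 + (4)·R1: [0, 12, 6, -12]
R3 ← R3 − (5/2)·R2: [0, 0, 0, 0]
R4 ← R4 + R2: [0, 0, 0, 0]
R5 ← R5 + (1/2)·R2: [0, 0, 0, 0]
R6 ← R6 + (3)·R2: [0, 0, 0, 0]
2 nonzero rows, so rank(A) = 2.
A has 4 columns; by rank–nullity, nullity = 4 − 2 = 2.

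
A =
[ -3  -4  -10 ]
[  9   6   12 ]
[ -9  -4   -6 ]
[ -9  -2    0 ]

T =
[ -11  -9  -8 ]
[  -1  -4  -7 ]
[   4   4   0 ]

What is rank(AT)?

First compute AT:
[[ -3,   3,  52],
 [-57, -57, -114],
 [ 79,  73, 100],
 [101,  89,  86]]
Now row reduce the product.
R2 ← R2 − (19)·R1: [0, -114, -1102]
R3 ← R3 + (79/3)·R1: [0, 152, 4408/3]
R4 ← R4 + (101/3)·R1: [0, 190, 5510/3]
R3 ← R3 + (4/3)·R2: [0, 0, 0]
R4 ← R4 + (5/3)·R2: [0, 0, 0]
2 nonzero rows, so rank(AT) = 2.

2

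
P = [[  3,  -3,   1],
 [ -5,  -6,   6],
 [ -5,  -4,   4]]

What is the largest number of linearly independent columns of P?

Row reduce to echelon form.
R2 ← R2 + (5/3)·R1: [0, -11, 23/3]
R3 ← R3 + (5/3)·R1: [0, -9, 17/3]
R3 ← R3 − (9/11)·R2: [0, 0, -20/33]
Echelon form has 3 nonzero rows, so rank(P) = 3.
The rank gives the maximum number of linearly independent columns: 3.

3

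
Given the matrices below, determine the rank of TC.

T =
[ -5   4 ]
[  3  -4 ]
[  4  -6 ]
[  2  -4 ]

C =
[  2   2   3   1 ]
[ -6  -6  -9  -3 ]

1

First compute TC:
[[-34, -34, -51, -17],
 [ 30,  30,  45,  15],
 [ 44,  44,  66,  22],
 [ 28,  28,  42,  14]]
Now row reduce the product.
R2 ← R2 + (15/17)·R1: [0, 0, 0, 0]
R3 ← R3 + (22/17)·R1: [0, 0, 0, 0]
R4 ← R4 + (14/17)·R1: [0, 0, 0, 0]
1 nonzero row, so rank(TC) = 1.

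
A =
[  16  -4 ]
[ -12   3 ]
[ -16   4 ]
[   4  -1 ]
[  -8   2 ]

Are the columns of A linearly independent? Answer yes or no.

no

Row reduce A to echelon form.
R2 ← R2 + (3/4)·R1: [0, 0]
R3 ← R3 + R1: [0, 0]
R4 ← R4 − (1/4)·R1: [0, 0]
R5 ← R5 + (1/2)·R1: [0, 0]
1 pivot among 2 columns.
Only 1 < 2 pivot columns, so the columns are linearly dependent.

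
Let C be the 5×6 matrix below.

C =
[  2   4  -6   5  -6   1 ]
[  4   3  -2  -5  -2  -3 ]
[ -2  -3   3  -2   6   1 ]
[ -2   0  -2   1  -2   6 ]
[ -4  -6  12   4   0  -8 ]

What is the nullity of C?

2

Row reduce to echelon form.
R2 ← R2 − (2)·R1: [0, -5, 10, -15, 10, -5]
R3 ← R3 + R1: [0, 1, -3, 3, 0, 2]
R4 ← R4 + R1: [0, 4, -8, 6, -8, 7]
R5 ← R5 + (2)·R1: [0, 2, 0, 14, -12, -6]
R3 ← R3 + (1/5)·R2: [0, 0, -1, 0, 2, 1]
R4 ← R4 + (4/5)·R2: [0, 0, 0, -6, 0, 3]
R5 ← R5 + (2/5)·R2: [0, 0, 4, 8, -8, -8]
R5 ← R5 + (4)·R3: [0, 0, 0, 8, 0, -4]
R5 ← R5 + (4/3)·R4: [0, 0, 0, 0, 0, 0]
4 nonzero rows, so rank(C) = 4.
C has 6 columns; by rank–nullity, nullity = 6 − 4 = 2.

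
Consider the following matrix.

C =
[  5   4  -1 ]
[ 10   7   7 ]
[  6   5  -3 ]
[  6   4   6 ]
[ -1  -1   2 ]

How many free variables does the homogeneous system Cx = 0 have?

Row reduce to echelon form.
R2 ← R2 − (2)·R1: [0, -1, 9]
R3 ← R3 − (6/5)·R1: [0, 1/5, -9/5]
R4 ← R4 − (6/5)·R1: [0, -4/5, 36/5]
R5 ← R5 + (1/5)·R1: [0, -1/5, 9/5]
R3 ← R3 + (1/5)·R2: [0, 0, 0]
R4 ← R4 − (4/5)·R2: [0, 0, 0]
R5 ← R5 − (1/5)·R2: [0, 0, 0]
2 nonzero rows, so rank(C) = 2.
C has 3 columns; by rank–nullity, nullity = 3 − 2 = 1.

1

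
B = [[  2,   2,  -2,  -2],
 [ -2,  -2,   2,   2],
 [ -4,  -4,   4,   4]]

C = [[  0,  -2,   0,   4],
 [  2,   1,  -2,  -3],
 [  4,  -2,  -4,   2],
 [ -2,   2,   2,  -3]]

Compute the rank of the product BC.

1

First compute BC:
[[  0,  -2,   0,   4],
 [  0,   2,   0,  -4],
 [  0,   4,   0,  -8]]
Now row reduce the product.
R2 ← R2 + R1: [0, 0, 0, 0]
R3 ← R3 + (2)·R1: [0, 0, 0, 0]
1 nonzero row, so rank(BC) = 1.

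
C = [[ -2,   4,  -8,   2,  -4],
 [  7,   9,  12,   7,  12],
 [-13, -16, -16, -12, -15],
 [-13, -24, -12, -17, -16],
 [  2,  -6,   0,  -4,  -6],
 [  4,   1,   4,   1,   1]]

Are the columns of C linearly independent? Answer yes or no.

no

Row reduce C to echelon form.
R2 ← R2 + (7/2)·R1: [0, 23, -16, 14, -2]
R3 ← R3 − (13/2)·R1: [0, -42, 36, -25, 11]
R4 ← R4 − (13/2)·R1: [0, -50, 40, -30, 10]
R5 ← R5 + R1: [0, -2, -8, -2, -10]
R6 ← R6 + (2)·R1: [0, 9, -12, 5, -7]
R3 ← R3 + (42/23)·R2: [0, 0, 156/23, 13/23, 169/23]
R4 ← R4 + (50/23)·R2: [0, 0, 120/23, 10/23, 130/23]
R5 ← R5 + (2/23)·R2: [0, 0, -216/23, -18/23, -234/23]
R6 ← R6 − (9/23)·R2: [0, 0, -132/23, -11/23, -143/23]
R4 ← R4 − (10/13)·R3: [0, 0, 0, 0, 0]
R5 ← R5 + (18/13)·R3: [0, 0, 0, 0, 0]
R6 ← R6 + (11/13)·R3: [0, 0, 0, 0, 0]
3 pivots among 5 columns.
Only 3 < 5 pivot columns, so the columns are linearly dependent.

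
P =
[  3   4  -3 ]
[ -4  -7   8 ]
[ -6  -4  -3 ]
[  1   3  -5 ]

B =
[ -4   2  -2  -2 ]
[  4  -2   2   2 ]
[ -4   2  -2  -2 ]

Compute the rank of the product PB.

1

First compute PB:
[[ 16,  -8,   8,   8],
 [-44,  22, -22, -22],
 [ 20, -10,  10,  10],
 [ 28, -14,  14,  14]]
Now row reduce the product.
R2 ← R2 + (11/4)·R1: [0, 0, 0, 0]
R3 ← R3 − (5/4)·R1: [0, 0, 0, 0]
R4 ← R4 − (7/4)·R1: [0, 0, 0, 0]
1 nonzero row, so rank(PB) = 1.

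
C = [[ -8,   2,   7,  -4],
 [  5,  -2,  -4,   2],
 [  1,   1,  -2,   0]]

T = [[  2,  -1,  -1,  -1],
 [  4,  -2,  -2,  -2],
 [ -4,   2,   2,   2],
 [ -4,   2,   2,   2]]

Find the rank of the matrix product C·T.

1

First compute CT:
[[-20,  10,  10,  10],
 [ 10,  -5,  -5,  -5],
 [ 14,  -7,  -7,  -7]]
Now row reduce the product.
R2 ← R2 + (1/2)·R1: [0, 0, 0, 0]
R3 ← R3 + (7/10)·R1: [0, 0, 0, 0]
1 nonzero row, so rank(CT) = 1.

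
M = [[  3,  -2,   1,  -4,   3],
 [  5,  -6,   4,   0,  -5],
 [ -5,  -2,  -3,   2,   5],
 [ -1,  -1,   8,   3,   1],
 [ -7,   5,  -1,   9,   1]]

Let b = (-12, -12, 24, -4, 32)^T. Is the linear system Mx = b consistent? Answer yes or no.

Row reduce the augmented matrix [M | b].
R2 ← R2 − (5/3)·R1: [0, -8/3, 7/3, 20/3, -10, 8]
R3 ← R3 + (5/3)·R1: [0, -16/3, -4/3, -14/3, 10, 4]
R4 ← R4 + (1/3)·R1: [0, -5/3, 25/3, 5/3, 2, -8]
R5 ← R5 + (7/3)·R1: [0, 1/3, 4/3, -1/3, 8, 4]
R3 ← R3 − (2)·R2: [0, 0, -6, -18, 30, -12]
R4 ← R4 − (5/8)·R2: [0, 0, 55/8, -5/2, 33/4, -13]
R5 ← R5 + (1/8)·R2: [0, 0, 13/8, 1/2, 27/4, 5]
R4 ← R4 + (55/48)·R3: [0, 0, 0, -185/8, 341/8, -107/4]
R5 ← R5 + (13/48)·R3: [0, 0, 0, -35/8, 119/8, 7/4]
R5 ← R5 − (7/37)·R4: [0, 0, 0, 0, 252/37, 252/37]
The echelon form has 5 nonzero rows, and every pivot lies in the first 5 columns, so rank(M) = rank([M|b]) = 5.
The system is consistent.

yes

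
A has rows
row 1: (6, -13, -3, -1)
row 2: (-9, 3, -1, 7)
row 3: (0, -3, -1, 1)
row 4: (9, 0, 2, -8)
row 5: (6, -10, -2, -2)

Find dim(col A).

2

Row reduce to echelon form.
R2 ← R2 + (3/2)·R1: [0, -33/2, -11/2, 11/2]
R4 ← R4 − (3/2)·R1: [0, 39/2, 13/2, -13/2]
R5 ← R5 − R1: [0, 3, 1, -1]
R3 ← R3 − (2/11)·R2: [0, 0, 0, 0]
R4 ← R4 + (13/11)·R2: [0, 0, 0, 0]
R5 ← R5 + (2/11)·R2: [0, 0, 0, 0]
Echelon form has 2 nonzero rows, so rank(A) = 2.
The column space has dimension equal to the rank: 2.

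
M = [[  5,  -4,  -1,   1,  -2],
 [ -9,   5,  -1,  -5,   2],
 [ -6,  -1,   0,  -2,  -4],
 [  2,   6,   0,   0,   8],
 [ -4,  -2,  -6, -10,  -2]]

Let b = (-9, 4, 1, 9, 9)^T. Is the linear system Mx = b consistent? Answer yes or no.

Row reduce the augmented matrix [M | b].
R2 ← R2 + (9/5)·R1: [0, -11/5, -14/5, -16/5, -8/5, -61/5]
R3 ← R3 + (6/5)·R1: [0, -29/5, -6/5, -4/5, -32/5, -49/5]
R4 ← R4 − (2/5)·R1: [0, 38/5, 2/5, -2/5, 44/5, 63/5]
R5 ← R5 + (4/5)·R1: [0, -26/5, -34/5, -46/5, -18/5, 9/5]
R3 ← R3 − (29/11)·R2: [0, 0, 68/11, 84/11, -24/11, 246/11]
R4 ← R4 + (38/11)·R2: [0, 0, -102/11, -126/11, 36/11, -325/11]
R5 ← R5 − (26/11)·R2: [0, 0, -2/11, -18/11, 2/11, 337/11]
R4 ← R4 + (3/2)·R3: [0, 0, 0, 0, 0, 4]
R5 ← R5 + (1/34)·R3: [0, 0, 0, -24/17, 2/17, 532/17]
Swap R4 ↔ R5
The echelon form has 5 nonzero rows; the last pivot sits in the augmented column, so rank(M) = 4 but rank([M|b]) = 5.
Since the ranks differ, the system is inconsistent.

no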